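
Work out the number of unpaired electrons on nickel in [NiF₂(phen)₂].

Each fluoride is −1; 1,10-phenanthroline is neutral; balancing the 0 overall charge requires Ni(II).
Ni sits in group 10, so the d-electron count is 10 − 2 = 8.
Counting donor atoms: 2×fluoride (monodentate) → 2 donors; 2×1,10-phenanthroline (bidentate) → 4 donors. Coordination number = 6.
In an octahedral field the d⁸ configuration is t₂g⁶e_g² (only one arrangement possible), giving 2 unpaired electrons.

2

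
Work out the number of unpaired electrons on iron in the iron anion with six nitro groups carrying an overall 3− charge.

Each nitro (N-bound nitrite) is −1; balancing the −3 overall charge requires Fe(III).
Iron is a group-8 element; Fe(III) is therefore d⁵.
The spin state decides the count: Nitro (N-bound nitrite) is a strong-field ligand (high in the spectrochemical series) for a first-row metal, so the complex is low-spin.
An octahedral low-spin d⁵ ion is t₂g⁵e_g⁰, giving 1 unpaired electron.

1 unpaired electron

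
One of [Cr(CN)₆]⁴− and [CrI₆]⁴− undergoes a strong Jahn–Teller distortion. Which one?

[CrI₆]⁴−

[Cr(CN)₆]⁴−: Ligand charges: each cyanide is −1. With an overall charge of −4 the chromium centre must be in the +2 oxidation state. Group 6 minus oxidation state 2 gives a d⁴ configuration. Cyanide is a strong-field ligand (high in the spectrochemical series) for a first-row metal, so the complex is low-spin. The d⁴ configuration leaves the e_g set evenly filled (or empty) — no strong Jahn–Teller driving force.
[CrI₆]⁴−: Each iodide is −1; balancing the −4 overall charge requires Cr(II). Group 6 minus oxidation state 2 gives a d⁴ configuration. Iodide is a weak-field ligand for a first-row metal, so the complex is high-spin. The t₂g³e_g¹ (high-spin) configuration has an unevenly filled e_g set; the Jahn–Teller theorem predicts a tetragonal distortion (typically axial elongation) to lift the degeneracy.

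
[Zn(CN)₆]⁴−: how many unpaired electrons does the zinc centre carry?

0

Each cyanide is −1; balancing the −4 overall charge requires Zn(II).
Zn sits in group 12, so the d-electron count is 12 − 2 = 10.
In an octahedral field the d¹⁰ configuration is t₂g⁶e_g⁴, giving 0 unpaired electrons.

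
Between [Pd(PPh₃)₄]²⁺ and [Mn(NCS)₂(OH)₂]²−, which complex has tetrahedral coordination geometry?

[Mn(NCS)₂(OH)₂]²−

For [Pd(PPh₃)₄]²⁺: Triphenylphosphine is neutral; balancing the +2 overall charge requires Pd(II). Group 10 minus oxidation state 2 gives a d⁸ configuration. A 4d d⁸ ion has a large crystal-field splitting; square planar leaves the high-energy d_{x²−y²} orbital empty and maximises CFSE. → square planar.
For [Mn(NCS)₂(OH)₂]²−: Ligand charges: each isothiocyanate is −1; each hydroxide is −1. With an overall charge of −2 the manganese centre must be in the +2 oxidation state. Group 7 minus oxidation state 2 gives a d⁵ configuration. A high-spin d⁵ ion has zero CFSE in either geometry, so four ligands adopt the sterically favoured tetrahedral geometry. → tetrahedral.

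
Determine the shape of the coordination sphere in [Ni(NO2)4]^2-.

Summing ligand charges against the −2 overall charge gives an oxidation state of +2 for nickel.
Ni sits in group 10, so the d-electron count is 10 − 2 = 8.
With 4 monodentate ligands the coordination number is 4.
Nitro (N-bound nitrite) is a strong-field ligand (high in the spectrochemical series).
A 3d d⁸ ion with strong-field ligands gains enough CFSE to favour square planar over tetrahedral.

square planar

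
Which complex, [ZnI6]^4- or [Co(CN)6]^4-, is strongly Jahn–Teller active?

[ZnI6]^4-: Each iodide is −1; balancing the −4 overall charge requires Zn(II). Zinc is a group-12 element; Zn(II) is therefore d¹⁰. The d¹⁰ configuration leaves the e_g set evenly filled (or empty) — no strong Jahn–Teller driving force.
[Co(CN)6]^4-: Summing ligand charges against the −4 overall charge gives an oxidation state of +2 for cobalt. Co sits in group 9, so the d-electron count is 9 − 2 = 7. Cyanide is a strong-field ligand (high in the spectrochemical series) for a first-row metal, so the complex is low-spin. The t₂g⁶e_g¹ (low-spin) configuration has an unevenly filled e_g set; the Jahn–Teller theorem predicts a tetragonal distortion (typically axial elongation) to lift the degeneracy.

[Co(CN)6]^4-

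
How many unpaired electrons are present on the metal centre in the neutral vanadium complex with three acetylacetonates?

2

Summing ligand charges against the 0 overall charge gives an oxidation state of +3 for vanadium.
Group 5 minus oxidation state 3 gives a d² configuration.
Counting donor atoms: 3×acetylacetonate (bidentate) → 6 donors. Coordination number = 6.
In an octahedral field the d² configuration is t₂g²e_g⁰ (only one arrangement possible), giving 2 unpaired electrons.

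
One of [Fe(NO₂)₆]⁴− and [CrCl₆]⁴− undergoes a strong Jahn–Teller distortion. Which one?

[CrCl₆]⁴−

[Fe(NO₂)₆]⁴−: Each nitro (N-bound nitrite) is −1; balancing the −4 overall charge requires Fe(II). Iron is a group-8 element; Fe(II) is therefore d⁶. Nitro (N-bound nitrite) is a strong-field ligand (high in the spectrochemical series) for a first-row metal, so the complex is low-spin. The d⁶ configuration leaves the e_g set evenly filled (or empty) — no strong Jahn–Teller driving force.
[CrCl₆]⁴−: Each chloride is −1; balancing the −4 overall charge requires Cr(II). Group 6 minus oxidation state 2 gives a d⁴ configuration. Chloride is a weak-field ligand for a first-row metal, so the complex is high-spin. The t₂g³e_g¹ (high-spin) configuration has an unevenly filled e_g set; the Jahn–Teller theorem predicts a tetragonal distortion (typically axial elongation) to lift the degeneracy.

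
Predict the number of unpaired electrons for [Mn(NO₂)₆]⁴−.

1

Summing ligand charges against the −4 overall charge gives an oxidation state of +2 for manganese.
Group 7 minus oxidation state 2 gives a d⁵ configuration.
The spin state decides the count: Nitro (N-bound nitrite) is a strong-field ligand (high in the spectrochemical series) for a first-row metal, so the complex is low-spin.
An octahedral low-spin d⁵ ion is t₂g⁵e_g⁰, giving 1 unpaired electron.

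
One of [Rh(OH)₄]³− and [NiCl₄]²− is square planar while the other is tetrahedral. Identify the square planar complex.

[Rh(OH)₄]³−

For [Rh(OH)₄]³−: Summing ligand charges against the −3 overall charge gives an oxidation state of +1 for rhodium. Rh sits in group 9, so the d-electron count is 9 − 1 = 8. A 4d d⁸ ion has a large crystal-field splitting; square planar leaves the high-energy d_{x²−y²} orbital empty and maximises CFSE. → square planar.
For [NiCl₄]²−: Each chloride is −1; balancing the −2 overall charge requires Ni(II). Nickel is a group-10 element; Ni(II) is therefore d⁸. Chloride is a weak-field ligand. With weak-field ligands the CFSE gain from square planar is small, so a 3d d⁸ ion takes the sterically preferred tetrahedral geometry. → tetrahedral.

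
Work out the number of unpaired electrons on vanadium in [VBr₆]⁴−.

Each bromide is −1; balancing the −4 overall charge requires V(II).
Vanadium is a group-5 element; V(II) is therefore d³.
In an octahedral field the d³ configuration is t₂g³e_g⁰ (only one arrangement possible), giving 3 unpaired electrons.

3 unpaired electrons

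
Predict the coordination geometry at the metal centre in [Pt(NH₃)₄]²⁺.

square planar

Ligand charges: ammonia is neutral. With an overall charge of +2 the platinum centre must be in the +2 oxidation state.
Pt sits in group 10, so the d-electron count is 10 − 2 = 8.
Coordination number: 4.
A 5d d⁸ ion has a large crystal-field splitting; square planar leaves the high-energy d_{x²−y²} orbital empty and maximises CFSE.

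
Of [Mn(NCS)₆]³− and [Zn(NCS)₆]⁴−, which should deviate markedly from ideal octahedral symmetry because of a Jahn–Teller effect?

[Mn(NCS)₆]³−

[Mn(NCS)₆]³−: Summing ligand charges against the −3 overall charge gives an oxidation state of +3 for manganese. Mn sits in group 7, so the d-electron count is 7 − 3 = 4. Isothiocyanate is a weak-field ligand for a first-row metal, so the complex is high-spin. The t₂g³e_g¹ (high-spin) configuration has an unevenly filled e_g set; the Jahn–Teller theorem predicts a tetragonal distortion (typically axial elongation) to lift the degeneracy.
[Zn(NCS)₆]⁴−: Summing ligand charges against the −4 overall charge gives an oxidation state of +2 for zinc. Group 12 minus oxidation state 2 gives a d¹⁰ configuration. The d¹⁰ configuration leaves the e_g set evenly filled (or empty) — no strong Jahn–Teller driving force.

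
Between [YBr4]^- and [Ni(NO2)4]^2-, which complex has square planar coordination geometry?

[Ni(NO2)4]^2-

For [YBr4]^-: Summing ligand charges against the −1 overall charge gives an oxidation state of +3 for yttrium. Yttrium is a group-3 element; Y(III) is therefore d⁰. A d⁰ ion has no crystal-field stabilisation preference between square planar and tetrahedral, so four ligands adopt the sterically favoured tetrahedral geometry. → tetrahedral.
For [Ni(NO2)4]^2-: Ligand charges: each nitro (N-bound nitrite) is −1. With an overall charge of −2 the nickel centre must be in the +2 oxidation state. Ni sits in group 10, so the d-electron count is 10 − 2 = 8. Nitro (N-bound nitrite) is a strong-field ligand (high in the spectrochemical series). A 3d d⁸ ion with strong-field ligands gains enough CFSE to favour square planar over tetrahedral. → square planar.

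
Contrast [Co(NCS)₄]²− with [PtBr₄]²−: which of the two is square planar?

For [Co(NCS)₄]²−: Ligand charges: each isothiocyanate is −1. With an overall charge of −2 the cobalt centre must be in the +2 oxidation state. Cobalt is a group-9 element; Co(II) is therefore d⁷. For a high-spin 3d d⁷ ion with weak-field ligands the small Δₜ gives little square-planar CFSE advantage, so four ligands adopt the sterically favoured tetrahedral geometry. → tetrahedral.
For [PtBr₄]²−: Each bromide is −1; balancing the −2 overall charge requires Pt(II). Platinum is a group-10 element; Pt(II) is therefore d⁸. A 5d d⁸ ion has a large crystal-field splitting; square planar leaves the high-energy d_{x²−y²} orbital empty and maximises CFSE. → square planar.

[PtBr₄]²−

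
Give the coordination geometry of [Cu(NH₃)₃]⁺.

Ammonia is neutral; balancing the +1 overall charge requires Cu(I).
Cu sits in group 11, so the d-electron count is 11 − 1 = 10.
Coordination number: 3.
Three ligands around a d¹⁰ centre minimise repulsion in a trigonal-planar arrangement.

trigonal planar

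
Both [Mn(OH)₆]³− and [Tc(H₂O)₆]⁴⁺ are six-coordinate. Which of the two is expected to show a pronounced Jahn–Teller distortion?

[Mn(OH)₆]³−

[Mn(OH)₆]³−: Each hydroxide is −1; balancing the −3 overall charge requires Mn(III). Mn sits in group 7, so the d-electron count is 7 − 3 = 4. Hydroxide is a weak-field ligand for a first-row metal, so the complex is high-spin. The t₂g³e_g¹ (high-spin) configuration has an unevenly filled e_g set; the Jahn–Teller theorem predicts a tetragonal distortion (typically axial elongation) to lift the degeneracy.
[Tc(H₂O)₆]⁴⁺: Water is neutral; balancing the +4 overall charge requires Tc(IV). Technetium is a group-7 element; Tc(IV) is therefore d³. The d³ configuration leaves the e_g set evenly filled (or empty) — no strong Jahn–Teller driving force.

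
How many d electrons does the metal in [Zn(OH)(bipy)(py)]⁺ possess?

Summing ligand charges against the +1 overall charge gives an oxidation state of +2 for zinc.
Zinc is a group-12 element; Zn(II) is therefore d¹⁰.

d¹⁰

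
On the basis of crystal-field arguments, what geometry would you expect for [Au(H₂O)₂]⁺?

Ligand charges: water is neutral. With an overall charge of +1 the gold centre must be in the +1 oxidation state.
Group 11 minus oxidation state 1 gives a d¹⁰ configuration.
Coordination number: 2.
A d¹⁰ ion with only two ligands adopts a linear arrangement (sp hybridisation; no CFSE preference).

linear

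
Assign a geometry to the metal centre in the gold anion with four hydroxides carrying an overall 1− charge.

Ligand charges: each hydroxide is −1. With an overall charge of −1 the gold centre must be in the +3 oxidation state.
Group 11 minus oxidation state 3 gives a d⁸ configuration.
Coordination number: 4.
A 5d d⁸ ion has a large crystal-field splitting; square planar leaves the high-energy d_{x²−y²} orbital empty and maximises CFSE.

square planar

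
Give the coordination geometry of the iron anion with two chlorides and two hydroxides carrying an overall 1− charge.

Each chloride is −1; each hydroxide is −1; balancing the −1 overall charge requires Fe(III).
Iron is a group-8 element; Fe(III) is therefore d⁵.
With 4 monodentate ligands the coordination number is 4.
Chloride and hydroxide are weak-field ligands.
A high-spin d⁵ ion has zero CFSE in either geometry, so four ligands adopt the sterically favoured tetrahedral geometry.

tetrahedral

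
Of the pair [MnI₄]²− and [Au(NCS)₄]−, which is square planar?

[Au(NCS)₄]−

For [MnI₄]²−: Ligand charges: each iodide is −1. With an overall charge of −2 the manganese centre must be in the +2 oxidation state. Mn sits in group 7, so the d-electron count is 7 − 2 = 5. A high-spin d⁵ ion has zero CFSE in either geometry, so four ligands adopt the sterically favoured tetrahedral geometry. → tetrahedral.
For [Au(NCS)₄]−: Summing ligand charges against the −1 overall charge gives an oxidation state of +3 for gold. Gold is a group-11 element; Au(III) is therefore d⁸. A 5d d⁸ ion has a large crystal-field splitting; square planar leaves the high-energy d_{x²−y²} orbital empty and maximises CFSE. → square planar.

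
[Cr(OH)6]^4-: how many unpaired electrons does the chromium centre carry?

Summing ligand charges against the −4 overall charge gives an oxidation state of +2 for chromium.
Chromium is a group-6 element; Cr(II) is therefore d⁴.
The spin state decides the count: Hydroxide is a weak-field ligand for a first-row metal, so the complex is high-spin.
An octahedral high-spin d⁴ ion is t₂g³e_g¹, giving 4 unpaired electrons.

4 unpaired electrons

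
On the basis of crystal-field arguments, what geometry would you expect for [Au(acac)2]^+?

Ligand charges: each acetylacetonate is −1. With an overall charge of +1 the gold centre must be in the +3 oxidation state.
Au sits in group 11, so the d-electron count is 11 − 3 = 8.
Counting donor atoms: 2×acetylacetonate (bidentate) → 4 donors. Coordination number = 4.
A 5d d⁸ ion has a large crystal-field splitting; square planar leaves the high-energy d_{x²−y²} orbital empty and maximises CFSE.

square planar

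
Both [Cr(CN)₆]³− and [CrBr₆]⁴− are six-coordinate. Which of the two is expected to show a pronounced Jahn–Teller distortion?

[Cr(CN)₆]³−: Summing ligand charges against the −3 overall charge gives an oxidation state of +3 for chromium. Chromium is a group-6 element; Cr(III) is therefore d³. The d³ configuration leaves the e_g set evenly filled (or empty) — no strong Jahn–Teller driving force.
[CrBr₆]⁴−: Summing ligand charges against the −4 overall charge gives an oxidation state of +2 for chromium. Cr sits in group 6, so the d-electron count is 6 − 2 = 4. Bromide is a weak-field ligand for a first-row metal, so the complex is high-spin. The t₂g³e_g¹ (high-spin) configuration has an unevenly filled e_g set; the Jahn–Teller theorem predicts a tetragonal distortion (typically axial elongation) to lift the degeneracy.

[CrBr₆]⁴−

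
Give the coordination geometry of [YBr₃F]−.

Summing ligand charges against the −1 overall charge gives an oxidation state of +3 for yttrium.
Y sits in group 3, so the d-electron count is 3 − 3 = 0.
With 4 monodentate ligands the coordination number is 4.
A d⁰ ion has no crystal-field stabilisation preference between square planar and tetrahedral, so four ligands adopt the sterically favoured tetrahedral geometry.

tetrahedral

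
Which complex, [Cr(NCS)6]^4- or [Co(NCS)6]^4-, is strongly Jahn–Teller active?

[Cr(NCS)6]^4-

[Cr(NCS)6]^4-: Each isothiocyanate is −1; balancing the −4 overall charge requires Cr(II). Cr sits in group 6, so the d-electron count is 6 − 2 = 4. Isothiocyanate is a weak-field ligand for a first-row metal, so the complex is high-spin. The t₂g³e_g¹ (high-spin) configuration has an unevenly filled e_g set; the Jahn–Teller theorem predicts a tetragonal distortion (typically axial elongation) to lift the degeneracy.
[Co(NCS)6]^4-: Ligand charges: each isothiocyanate is −1. With an overall charge of −4 the cobalt centre must be in the +2 oxidation state. Group 9 minus oxidation state 2 gives a d⁷ configuration. Isothiocyanate is a weak-field ligand for a first-row metal, so the complex is high-spin. The d⁷ configuration leaves the e_g set evenly filled (or empty) — no strong Jahn–Teller driving force.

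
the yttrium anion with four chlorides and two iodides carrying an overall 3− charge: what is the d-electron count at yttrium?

Each chloride is −1; each iodide is −1; balancing the −3 overall charge requires Y(III).
Y sits in group 3, so the d-electron count is 3 − 3 = 0.

d0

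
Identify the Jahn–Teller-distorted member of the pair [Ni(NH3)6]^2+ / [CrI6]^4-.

[Ni(NH3)6]^2+: Summing ligand charges against the +2 overall charge gives an oxidation state of +2 for nickel. Group 10 minus oxidation state 2 gives a d⁸ configuration. The d⁸ configuration leaves the e_g set evenly filled (or empty) — no strong Jahn–Teller driving force.
[CrI6]^4-: Each iodide is −1; balancing the −4 overall charge requires Cr(II). Cr sits in group 6, so the d-electron count is 6 − 2 = 4. Iodide is a weak-field ligand for a first-row metal, so the complex is high-spin. The t₂g³e_g¹ (high-spin) configuration has an unevenly filled e_g set; the Jahn–Teller theorem predicts a tetragonal distortion (typically axial elongation) to lift the degeneracy.

[CrI6]^4-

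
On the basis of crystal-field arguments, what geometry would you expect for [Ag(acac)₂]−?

tetrahedral

Summing ligand charges against the −1 overall charge gives an oxidation state of +1 for silver.
Group 11 minus oxidation state 1 gives a d¹⁰ configuration.
Counting donor atoms: 2×acetylacetonate (bidentate) → 4 donors. Coordination number = 4.
A d¹⁰ ion has no crystal-field stabilisation preference between square planar and tetrahedral, so four ligands adopt the sterically favoured tetrahedral geometry.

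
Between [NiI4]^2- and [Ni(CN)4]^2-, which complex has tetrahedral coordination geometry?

[NiI4]^2-

For [NiI4]^2-: Summing ligand charges against the −2 overall charge gives an oxidation state of +2 for nickel. Ni sits in group 10, so the d-electron count is 10 − 2 = 8. Iodide is a weak-field ligand. With weak-field ligands the CFSE gain from square planar is small, so a 3d d⁸ ion takes the sterically preferred tetrahedral geometry. → tetrahedral.
For [Ni(CN)4]^2-: Ligand charges: each cyanide is −1. With an overall charge of −2 the nickel centre must be in the +2 oxidation state. Nickel is a group-10 element; Ni(II) is therefore d⁸. Cyanide is a strong-field ligand (high in the spectrochemical series). A 3d d⁸ ion with strong-field ligands gains enough CFSE to favour square planar over tetrahedral. → square planar.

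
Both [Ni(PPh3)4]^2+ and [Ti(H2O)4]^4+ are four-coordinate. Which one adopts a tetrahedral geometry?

[Ti(H2O)4]^4+

For [Ni(PPh3)4]^2+: Summing ligand charges against the +2 overall charge gives an oxidation state of +2 for nickel. Group 10 minus oxidation state 2 gives a d⁸ configuration. Triphenylphosphine is a strong-field ligand (high in the spectrochemical series). A 3d d⁸ ion with strong-field ligands gains enough CFSE to favour square planar over tetrahedral. → square planar.
For [Ti(H2O)4]^4+: Ligand charges: water is neutral. With an overall charge of +4 the titanium centre must be in the +4 oxidation state. Ti sits in group 4, so the d-electron count is 4 − 4 = 0. A d⁰ ion has no crystal-field stabilisation preference between square planar and tetrahedral, so four ligands adopt the sterically favoured tetrahedral geometry. → tetrahedral.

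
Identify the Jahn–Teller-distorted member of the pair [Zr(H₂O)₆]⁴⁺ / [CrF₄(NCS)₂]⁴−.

[CrF₄(NCS)₂]⁴−

[Zr(H₂O)₆]⁴⁺: Water is neutral; balancing the +4 overall charge requires Zr(IV). Group 4 minus oxidation state 4 gives a d⁰ configuration. The d⁰ configuration leaves the e_g set evenly filled (or empty) — no strong Jahn–Teller driving force.
[CrF₄(NCS)₂]⁴−: Each fluoride is −1; each isothiocyanate is −1; balancing the −4 overall charge requires Cr(II). Group 6 minus oxidation state 2 gives a d⁴ configuration. Fluoride and isothiocyanate are weak-field ligands for a first-row metal, so the complex is high-spin. The t₂g³e_g¹ (high-spin) configuration has an unevenly filled e_g set; the Jahn–Teller theorem predicts a tetragonal distortion (typically axial elongation) to lift the degeneracy.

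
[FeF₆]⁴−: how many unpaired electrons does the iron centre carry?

Summing ligand charges against the −4 overall charge gives an oxidation state of +2 for iron.
Iron is a group-8 element; Fe(II) is therefore d⁶.
The spin state decides the count: Fluoride is a weak-field ligand for a first-row metal, so the complex is high-spin.
An octahedral high-spin d⁶ ion is t₂g⁴e_g², giving 4 unpaired electrons.

4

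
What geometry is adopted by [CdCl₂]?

linear

Ligand charges: each chloride is −1. With an overall charge of 0 the cadmium centre must be in the +2 oxidation state.
Group 12 minus oxidation state 2 gives a d¹⁰ configuration.
With 2 monodentate ligands the coordination number is 2.
A d¹⁰ ion with only two ligands adopts a linear arrangement (sp hybridisation; no CFSE preference).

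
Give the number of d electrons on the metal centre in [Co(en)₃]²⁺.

d⁷

Ethylenediamine is neutral; balancing the +2 overall charge requires Co(II).
Group 9 minus oxidation state 2 gives a d⁷ configuration.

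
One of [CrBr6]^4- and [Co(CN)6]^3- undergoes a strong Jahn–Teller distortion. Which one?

[CrBr6]^4-: Ligand charges: each bromide is −1. With an overall charge of −4 the chromium centre must be in the +2 oxidation state. Chromium is a group-6 element; Cr(II) is therefore d⁴. Bromide is a weak-field ligand for a first-row metal, so the complex is high-spin. The t₂g³e_g¹ (high-spin) configuration has an unevenly filled e_g set; the Jahn–Teller theorem predicts a tetragonal distortion (typically axial elongation) to lift the degeneracy.
[Co(CN)6]^3-: Ligand charges: each cyanide is −1. With an overall charge of −3 the cobalt centre must be in the +3 oxidation state. Group 9 minus oxidation state 3 gives a d⁶ configuration. Co(III) has an exceptionally large octahedral splitting and is low-spin with essentially every ligand except fluoride. The d⁶ configuration leaves the e_g set evenly filled (or empty) — no strong Jahn–Teller driving force.

[CrBr6]^4-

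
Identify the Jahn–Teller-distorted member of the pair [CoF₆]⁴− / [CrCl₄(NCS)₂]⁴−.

[CoF₆]⁴−: Ligand charges: each fluoride is −1. With an overall charge of −4 the cobalt centre must be in the +2 oxidation state. Group 9 minus oxidation state 2 gives a d⁷ configuration. Fluoride is a weak-field ligand for a first-row metal, so the complex is high-spin. The d⁷ configuration leaves the e_g set evenly filled (or empty) — no strong Jahn–Teller driving force.
[CrCl₄(NCS)₂]⁴−: Summing ligand charges against the −4 overall charge gives an oxidation state of +2 for chromium. Group 6 minus oxidation state 2 gives a d⁴ configuration. Chloride and isothiocyanate are weak-field ligands for a first-row metal, so the complex is high-spin. The t₂g³e_g¹ (high-spin) configuration has an unevenly filled e_g set; the Jahn–Teller theorem predicts a tetragonal distortion (typically axial elongation) to lift the degeneracy.

[CrCl₄(NCS)₂]⁴−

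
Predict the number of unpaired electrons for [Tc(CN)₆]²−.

Ligand charges: each cyanide is −1. With an overall charge of −2 the technetium centre must be in the +4 oxidation state.
Group 7 minus oxidation state 4 gives a d³ configuration.
In an octahedral field the d³ configuration is t₂g³e_g⁰ (only one arrangement possible), giving 3 unpaired electrons.

3 unpaired electrons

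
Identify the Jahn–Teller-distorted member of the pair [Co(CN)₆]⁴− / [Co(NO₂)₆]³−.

[Co(CN)₆]⁴−

[Co(CN)₆]⁴−: Summing ligand charges against the −4 overall charge gives an oxidation state of +2 for cobalt. Co sits in group 9, so the d-electron count is 9 − 2 = 7. Cyanide is a strong-field ligand (high in the spectrochemical series) for a first-row metal, so the complex is low-spin. The t₂g⁶e_g¹ (low-spin) configuration has an unevenly filled e_g set; the Jahn–Teller theorem predicts a tetragonal distortion (typically axial elongation) to lift the degeneracy.
[Co(NO₂)₆]³−: Each nitro (N-bound nitrite) is −1; balancing the −3 overall charge requires Co(III). Group 9 minus oxidation state 3 gives a d⁶ configuration. Co(III) has an exceptionally large octahedral splitting and is low-spin with essentially every ligand except fluoride. The d⁶ configuration leaves the e_g set evenly filled (or empty) — no strong Jahn–Teller driving force.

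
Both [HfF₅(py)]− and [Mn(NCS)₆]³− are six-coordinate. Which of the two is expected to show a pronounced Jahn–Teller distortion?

[Mn(NCS)₆]³−

[HfF₅(py)]−: Summing ligand charges against the −1 overall charge gives an oxidation state of +4 for hafnium. Hf sits in group 4, so the d-electron count is 4 − 4 = 0. The d⁰ configuration leaves the e_g set evenly filled (or empty) — no strong Jahn–Teller driving force.
[Mn(NCS)₆]³−: Each isothiocyanate is −1; balancing the −3 overall charge requires Mn(III). Manganese is a group-7 element; Mn(III) is therefore d⁴. Isothiocyanate is a weak-field ligand for a first-row metal, so the complex is high-spin. The t₂g³e_g¹ (high-spin) configuration has an unevenly filled e_g set; the Jahn–Teller theorem predicts a tetragonal distortion (typically axial elongation) to lift the degeneracy.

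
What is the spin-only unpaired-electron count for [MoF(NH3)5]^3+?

Each fluoride is −1; ammonia is neutral; balancing the +3 overall charge requires Mo(IV).
Molybdenum is a group-6 element; Mo(IV) is therefore d².
In an octahedral field the d² configuration is t₂g²e_g⁰ (only one arrangement possible), giving 2 unpaired electrons.

2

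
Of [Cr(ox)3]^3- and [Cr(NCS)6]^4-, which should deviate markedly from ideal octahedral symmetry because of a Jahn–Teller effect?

[Cr(NCS)6]^4-

[Cr(ox)3]^3-: Ligand charges: each oxalate is −2. With an overall charge of −3 the chromium centre must be in the +3 oxidation state. Chromium is a group-6 element; Cr(III) is therefore d³. The d³ configuration leaves the e_g set evenly filled (or empty) — no strong Jahn–Teller driving force.
[Cr(NCS)6]^4-: Summing ligand charges against the −4 overall charge gives an oxidation state of +2 for chromium. Cr sits in group 6, so the d-electron count is 6 − 2 = 4. Isothiocyanate is a weak-field ligand for a first-row metal, so the complex is high-spin. The t₂g³e_g¹ (high-spin) configuration has an unevenly filled e_g set; the Jahn–Teller theorem predicts a tetragonal distortion (typically axial elongation) to lift the degeneracy.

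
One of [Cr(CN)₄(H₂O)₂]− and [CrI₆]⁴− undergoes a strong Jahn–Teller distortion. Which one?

[CrI₆]⁴−

[Cr(CN)₄(H₂O)₂]−: Summing ligand charges against the −1 overall charge gives an oxidation state of +3 for chromium. Cr sits in group 6, so the d-electron count is 6 − 3 = 3. The d³ configuration leaves the e_g set evenly filled (or empty) — no strong Jahn–Teller driving force.
[CrI₆]⁴−: Each iodide is −1; balancing the −4 overall charge requires Cr(II). Chromium is a group-6 element; Cr(II) is therefore d⁴. Iodide is a weak-field ligand for a first-row metal, so the complex is high-spin. The t₂g³e_g¹ (high-spin) configuration has an unevenly filled e_g set; the Jahn–Teller theorem predicts a tetragonal distortion (typically axial elongation) to lift the degeneracy.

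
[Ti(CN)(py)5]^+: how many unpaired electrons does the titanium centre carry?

2

Each cyanide is −1; pyridine is neutral; balancing the +1 overall charge requires Ti(II).
Ti sits in group 4, so the d-electron count is 4 − 2 = 2.
In an octahedral field the d² configuration is t₂g²e_g⁰ (only one arrangement possible), giving 2 unpaired electrons.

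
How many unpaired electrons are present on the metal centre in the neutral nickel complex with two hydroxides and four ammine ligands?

Each hydroxide is −1; ammonia is neutral; balancing the 0 overall charge requires Ni(II).
Ni sits in group 10, so the d-electron count is 10 − 2 = 8.
In an octahedral field the d⁸ configuration is t₂g⁶e_g² (only one arrangement possible), giving 2 unpaired electrons.

2 unpaired electrons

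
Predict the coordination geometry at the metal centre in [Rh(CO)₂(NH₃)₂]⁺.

Summing ligand charges against the +1 overall charge gives an oxidation state of +1 for rhodium.
Rhodium is a group-9 element; Rh(I) is therefore d⁸.
Coordination number: 4.
A 4d d⁸ ion has a large crystal-field splitting; square planar leaves the high-energy d_{x²−y²} orbital empty and maximises CFSE.

square planar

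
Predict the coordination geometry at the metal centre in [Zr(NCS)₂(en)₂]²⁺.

Ligand charges: each isothiocyanate is −1; ethylenediamine is neutral. With an overall charge of +2 the zirconium centre must be in the +4 oxidation state.
Group 4 minus oxidation state 4 gives a d⁰ configuration.
Counting donor atoms: 2×isothiocyanate (monodentate) → 2 donors; 2×ethylenediamine (bidentate) → 4 donors. Coordination number = 6.
Six donors around a single metal centre give an octahedral coordination sphere.

octahedral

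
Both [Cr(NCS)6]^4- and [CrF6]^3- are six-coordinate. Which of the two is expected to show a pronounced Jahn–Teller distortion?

[Cr(NCS)6]^4-: Ligand charges: each isothiocyanate is −1. With an overall charge of −4 the chromium centre must be in the +2 oxidation state. Group 6 minus oxidation state 2 gives a d⁴ configuration. Isothiocyanate is a weak-field ligand for a first-row metal, so the complex is high-spin. The t₂g³e_g¹ (high-spin) configuration has an unevenly filled e_g set; the Jahn–Teller theorem predicts a tetragonal distortion (typically axial elongation) to lift the degeneracy.
[CrF6]^3-: Summing ligand charges against the −3 overall charge gives an oxidation state of +3 for chromium. Chromium is a group-6 element; Cr(III) is therefore d³. The d³ configuration leaves the e_g set evenly filled (or empty) — no strong Jahn–Teller driving force.

[Cr(NCS)6]^4-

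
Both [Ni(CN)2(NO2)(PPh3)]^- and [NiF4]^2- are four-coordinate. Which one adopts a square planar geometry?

For [Ni(CN)2(NO2)(PPh3)]^-: Ligand charges: each cyanide is −1; each nitro (N-bound nitrite) is −1; triphenylphosphine is neutral. With an overall charge of −1 the nickel centre must be in the +2 oxidation state. Group 10 minus oxidation state 2 gives a d⁸ configuration. Cyanide, nitro (N-bound nitrite), and triphenylphosphine are strong-field ligands (high in the spectrochemical series). A 3d d⁸ ion with strong-field ligands gains enough CFSE to favour square planar over tetrahedral. → square planar.
For [NiF4]^2-: Ligand charges: each fluoride is −1. With an overall charge of −2 the nickel centre must be in the +2 oxidation state. Ni sits in group 10, so the d-electron count is 10 − 2 = 8. Fluoride is a weak-field ligand. With weak-field ligands the CFSE gain from square planar is small, so a 3d d⁸ ion takes the sterically preferred tetrahedral geometry. → tetrahedral.

[Ni(CN)2(NO2)(PPh3)]^-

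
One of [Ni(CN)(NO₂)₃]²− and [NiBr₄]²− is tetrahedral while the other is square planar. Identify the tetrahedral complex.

For [Ni(CN)(NO₂)₃]²−: Summing ligand charges against the −2 overall charge gives an oxidation state of +2 for nickel. Ni sits in group 10, so the d-electron count is 10 − 2 = 8. Cyanide and nitro (N-bound nitrite) are strong-field ligands (high in the spectrochemical series). A 3d d⁸ ion with strong-field ligands gains enough CFSE to favour square planar over tetrahedral. → square planar.
For [NiBr₄]²−: Each bromide is −1; balancing the −2 overall charge requires Ni(II). Nickel is a group-10 element; Ni(II) is therefore d⁸. Bromide is a weak-field ligand. With weak-field ligands the CFSE gain from square planar is small, so a 3d d⁸ ion takes the sterically preferred tetrahedral geometry. → tetrahedral.

[NiBr₄]²−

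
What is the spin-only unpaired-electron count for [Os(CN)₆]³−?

1 unpaired electron

Summing ligand charges against the −3 overall charge gives an oxidation state of +3 for osmium.
Os sits in group 8, so the d-electron count is 8 − 3 = 5.
The spin state decides the count: a 5d ion has a large Δₒ and is invariably low-spin.
An octahedral low-spin d⁵ ion is t₂g⁵e_g⁰, giving 1 unpaired electron.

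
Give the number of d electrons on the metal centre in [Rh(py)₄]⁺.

d8

Pyridine is neutral; balancing the +1 overall charge requires Rh(I).
Group 9 minus oxidation state 1 gives a d⁸ configuration.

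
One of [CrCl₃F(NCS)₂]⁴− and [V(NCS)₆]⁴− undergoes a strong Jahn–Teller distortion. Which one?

[CrCl₃F(NCS)₂]⁴−: Summing ligand charges against the −4 overall charge gives an oxidation state of +2 for chromium. Chromium is a group-6 element; Cr(II) is therefore d⁴. Chloride, fluoride, and isothiocyanate are weak-field ligands for a first-row metal, so the complex is high-spin. The t₂g³e_g¹ (high-spin) configuration has an unevenly filled e_g set; the Jahn–Teller theorem predicts a tetragonal distortion (typically axial elongation) to lift the degeneracy.
[V(NCS)₆]⁴−: Each isothiocyanate is −1; balancing the −4 overall charge requires V(II). V sits in group 5, so the d-electron count is 5 − 2 = 3. The d³ configuration leaves the e_g set evenly filled (or empty) — no strong Jahn–Teller driving force.

[CrCl₃F(NCS)₂]⁴−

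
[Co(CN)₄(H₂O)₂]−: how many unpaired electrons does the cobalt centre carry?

Summing ligand charges against the −1 overall charge gives an oxidation state of +3 for cobalt.
Cobalt is a group-9 element; Co(III) is therefore d⁶.
The spin state decides the count: Co(III) has an exceptionally large octahedral splitting and is low-spin with essentially every ligand except fluoride.
An octahedral low-spin d⁶ ion is t₂g⁶e_g⁰, giving 0 unpaired electrons.

0 unpaired electrons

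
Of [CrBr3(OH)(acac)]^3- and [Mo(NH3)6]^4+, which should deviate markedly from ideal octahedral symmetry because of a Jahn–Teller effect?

[CrBr3(OH)(acac)]^3-

[CrBr3(OH)(acac)]^3-: Ligand charges: each bromide is −1; each hydroxide is −1; each acetylacetonate is −1. With an overall charge of −3 the chromium centre must be in the +2 oxidation state. Chromium is a group-6 element; Cr(II) is therefore d⁴. Acetylacetonate, bromide, and hydroxide are weak-field ligands for a first-row metal, so the complex is high-spin. The t₂g³e_g¹ (high-spin) configuration has an unevenly filled e_g set; the Jahn–Teller theorem predicts a tetragonal distortion (typically axial elongation) to lift the degeneracy.
[Mo(NH3)6]^4+: Ammonia is neutral; balancing the +4 overall charge requires Mo(IV). Mo sits in group 6, so the d-electron count is 6 − 4 = 2. The d² configuration leaves the e_g set evenly filled (or empty) — no strong Jahn–Teller driving force.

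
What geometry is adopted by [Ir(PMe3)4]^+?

Ligand charges: trimethylphosphine is neutral. With an overall charge of +1 the iridium centre must be in the +1 oxidation state.
Iridium is a group-9 element; Ir(I) is therefore d⁸.
With 4 monodentate ligands the coordination number is 4.
A 5d d⁸ ion has a large crystal-field splitting; square planar leaves the high-energy d_{x²−y²} orbital empty and maximises CFSE.

square planar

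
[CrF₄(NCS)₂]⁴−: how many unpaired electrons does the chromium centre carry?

Each fluoride is −1; each isothiocyanate is −1; balancing the −4 overall charge requires Cr(II).
Group 6 minus oxidation state 2 gives a d⁴ configuration.
The spin state decides the count: Fluoride and isothiocyanate are weak-field ligands for a first-row metal, so the complex is high-spin.
An octahedral high-spin d⁴ ion is t₂g³e_g¹, giving 4 unpaired electrons.

4 unpaired electrons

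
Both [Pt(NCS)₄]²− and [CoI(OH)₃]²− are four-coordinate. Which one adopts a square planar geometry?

[Pt(NCS)₄]²−

For [Pt(NCS)₄]²−: Each isothiocyanate is −1; balancing the −2 overall charge requires Pt(II). Platinum is a group-10 element; Pt(II) is therefore d⁸. A 5d d⁸ ion has a large crystal-field splitting; square planar leaves the high-energy d_{x²−y²} orbital empty and maximises CFSE. → square planar.
For [CoI(OH)₃]²−: Summing ligand charges against the −2 overall charge gives an oxidation state of +2 for cobalt. Co sits in group 9, so the d-electron count is 9 − 2 = 7. For a high-spin 3d d⁷ ion with weak-field ligands the small Δₜ gives little square-planar CFSE advantage, so four ligands adopt the sterically favoured tetrahedral geometry. → tetrahedral.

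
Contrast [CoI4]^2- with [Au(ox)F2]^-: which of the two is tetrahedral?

[CoI4]^2-

For [CoI4]^2-: Summing ligand charges against the −2 overall charge gives an oxidation state of +2 for cobalt. Group 9 minus oxidation state 2 gives a d⁷ configuration. For a high-spin 3d d⁷ ion with weak-field ligands the small Δₜ gives little square-planar CFSE advantage, so four ligands adopt the sterically favoured tetrahedral geometry. → tetrahedral.
For [Au(ox)F2]^-: Each oxalate is −2; each fluoride is −1; balancing the −1 overall charge requires Au(III). Group 11 minus oxidation state 3 gives a d⁸ configuration. A 5d d⁸ ion has a large crystal-field splitting; square planar leaves the high-energy d_{x²−y²} orbital empty and maximises CFSE. → square planar.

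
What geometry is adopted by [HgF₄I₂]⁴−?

Ligand charges: each fluoride is −1; each iodide is −1. With an overall charge of −4 the mercury centre must be in the +2 oxidation state.
Hg sits in group 12, so the d-electron count is 12 − 2 = 10.
Coordination number: 6.
Six donors around a single metal centre give an octahedral coordination sphere.

octahedral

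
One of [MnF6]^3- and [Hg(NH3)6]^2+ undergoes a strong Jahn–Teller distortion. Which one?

[MnF6]^3-: Summing ligand charges against the −3 overall charge gives an oxidation state of +3 for manganese. Manganese is a group-7 element; Mn(III) is therefore d⁴. Fluoride is a weak-field ligand for a first-row metal, so the complex is high-spin. The t₂g³e_g¹ (high-spin) configuration has an unevenly filled e_g set; the Jahn–Teller theorem predicts a tetragonal distortion (typically axial elongation) to lift the degeneracy.
[Hg(NH3)6]^2+: Ligand charges: ammonia is neutral. With an overall charge of +2 the mercury centre must be in the +2 oxidation state. Hg sits in group 12, so the d-electron count is 12 − 2 = 10. The d¹⁰ configuration leaves the e_g set evenly filled (or empty) — no strong Jahn–Teller driving force.

[MnF6]^3-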